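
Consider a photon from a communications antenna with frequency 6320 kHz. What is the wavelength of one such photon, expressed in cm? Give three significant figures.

4740 cm

In SI units: f = 6320 kHz = 6.32e6 Hz.
The photon relation is λ = c/f, giving λ = 47.44 m.
Converting to cm: λ = 4744 cm ≈ 4740 cm.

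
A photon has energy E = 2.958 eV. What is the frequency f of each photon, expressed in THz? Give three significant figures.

Convert to SI: E = 2.958 eV = 4.7392e-19 J.
Apply f = E/h: f = 7.152e14 Hz.
Converting to THz: f = 715.2 THz ≈ 715 THz.

715 THz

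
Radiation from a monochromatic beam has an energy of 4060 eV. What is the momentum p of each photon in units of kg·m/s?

In SI units: E = 4060 eV = 6.5048·10^-16 J.
Since p = E/c for a photon, p = 2.170·10^-24 kg·m/s.
So p ≈ 2.17·10^-24 kg·m/s.

2.17·10^-24 kg·m/s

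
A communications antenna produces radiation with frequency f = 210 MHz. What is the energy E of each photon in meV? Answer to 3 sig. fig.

Take h = 6.62607015·10^-34 J·s, 1 eV = 1.602176634·10^-19 J.
First convert: f = 210 MHz = 2.1·10^8 Hz.
Since E = hf for a photon, E = 1.391·10^-25 J.
Converting to meV: E = 8.685·10^-4 meV ≈ 8.68·10^-4 meV.

8.68·10^-4 meV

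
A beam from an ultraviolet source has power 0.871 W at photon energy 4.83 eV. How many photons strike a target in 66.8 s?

Total energy: E_total = P·t = 0.871 × 66.8 = 58.18 J.
Per-photon energy: E = 7.739 × 10^-19 J.
N = E_total / E_photon = 7.52 × 10^19.

7.52 × 10^19 photons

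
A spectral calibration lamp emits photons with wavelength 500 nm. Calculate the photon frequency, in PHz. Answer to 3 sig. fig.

0.600 PHz

Convert to SI: λ = 500 nm = 5.0 × 10^-7 m.
For a photon f = c/λ, so f = 5.996 × 10^14 Hz.
Converting to PHz: f = 0.5996 PHz ≈ 0.600 PHz.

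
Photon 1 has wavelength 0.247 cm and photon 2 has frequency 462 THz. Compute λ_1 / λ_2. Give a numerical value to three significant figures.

3810

λ_1 = 0.002470 m (from wavelength = 0.247 cm, via λ given directly).
λ_2 = 6.489e-7 m (from frequency = 462 THz, via λ = c/f).
Ratio = 0.002470 / 6.489e-7 = 3810.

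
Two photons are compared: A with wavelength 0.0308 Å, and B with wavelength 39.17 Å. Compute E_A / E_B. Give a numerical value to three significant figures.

1270

E_A = 6.449·10^-14 J (from wavelength = 0.0308 Å, via E = hc/λ).
E_B = 5.071·10^-17 J (from wavelength = 39.17 Å, via E = hc/λ).
Ratio = 6.449·10^-14 / 5.071·10^-17 = 1270.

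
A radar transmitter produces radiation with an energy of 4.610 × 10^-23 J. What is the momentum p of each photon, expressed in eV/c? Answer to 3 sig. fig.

(c = 2.99792458 × 10^8 m/s, 1 eV = 1.602176634 × 10^-19 J.)
Apply p = E/c: p = 1.538 × 10^-31 kg·m/s.
Converting to eV/c: p = 2.877 × 10^-4 eV/c ≈ 2.88 × 10^-4 eV/c.

2.88 × 10^-4 eV/c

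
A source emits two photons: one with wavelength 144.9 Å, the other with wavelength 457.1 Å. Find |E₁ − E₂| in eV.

58.4 eV

Using E = hc/λ: E₁ = 1.3709 × 10^-17 J, E₂ = 4.3458 × 10^-18 J.
|ΔE| = |1.3709 × 10^-17 − 4.3458 × 10^-18| = 9.36 × 10^-18 J = 58.4 eV.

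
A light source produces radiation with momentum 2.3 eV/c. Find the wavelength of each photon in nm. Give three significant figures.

539 nm

(h = 6.62607015·10^-34 J·s, c = 2.99792458·10^8 m/s, 1 eV = 1.602176634·10^-19 J.)
Convert to SI: p = 2.3 eV/c = 1.2292·10^-27 kg·m/s.
Since λ = h/p for a photon, λ = 5.391·10^-7 m.
Converting to nm: λ = 539.1 nm ≈ 539 nm.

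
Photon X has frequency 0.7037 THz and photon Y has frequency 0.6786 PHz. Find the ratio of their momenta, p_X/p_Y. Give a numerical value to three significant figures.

p_X = 1.555e-30 kg·m/s (from frequency = 0.7037 THz, via p = hf/c).
p_Y = 1.500e-27 kg·m/s (from frequency = 0.6786 PHz, via p = hf/c).
Ratio = 1.555e-30 / 1.500e-27 = 1.04e-3.

1.04e-3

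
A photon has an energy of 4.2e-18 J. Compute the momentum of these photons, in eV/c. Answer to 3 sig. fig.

26.2 eV/c

Use c = 2.99792458e8 m/s, 1 eV = 1.602176634e-19 J.
For a photon p = E/c, so p = 1.401e-26 kg·m/s.
Converting to eV/c: p = 26.21 eV/c ≈ 26.2 eV/c.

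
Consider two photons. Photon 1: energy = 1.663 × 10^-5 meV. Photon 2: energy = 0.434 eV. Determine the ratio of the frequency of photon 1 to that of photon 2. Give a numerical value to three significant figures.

f_1 = 4.021 × 10^6 Hz (from energy = 1.663 × 10^-5 meV, via f = E/h).
f_2 = 1.049 × 10^14 Hz (from energy = 0.434 eV, via f = E/h).
Ratio = 4.021 × 10^6 / 1.049 × 10^14 = 3.83 × 10^-8.

3.83 × 10^-8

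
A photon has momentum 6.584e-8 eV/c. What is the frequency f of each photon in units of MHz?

First convert: p = 6.584e-8 eV/c = 3.5187e-35 kg·m/s.
The photon relation is f = pc/h, giving f = 1.592e7 Hz.
Converting to MHz: f = 15.92 MHz ≈ 15.9 MHz.

15.9 MHz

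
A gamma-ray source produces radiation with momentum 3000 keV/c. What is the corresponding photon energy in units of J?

4.81 × 10^-13 J

(c = 2.99792458 × 10^8 m/s, 1 eV = 1.602176634 × 10^-19 J.)
In SI units: p = 3000 keV/c = 1.6033 × 10^-21 kg·m/s.
Since E = pc for a photon, E = 4.807 × 10^-13 J.
So E ≈ 4.81 × 10^-13 J.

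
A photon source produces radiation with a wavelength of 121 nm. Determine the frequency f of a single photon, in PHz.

(c = 2.99792458e8 m/s.)
In SI units: λ = 121 nm = 1.21e-7 m.
The photon relation is f = c/λ, giving f = 2.478e15 Hz.
Converting to PHz: f = 2.478 PHz ≈ 2.48 PHz.

2.48 PHz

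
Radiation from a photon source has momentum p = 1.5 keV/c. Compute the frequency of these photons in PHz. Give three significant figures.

Convert to SI: p = 1.5 keV/c = 8.0164e-25 kg·m/s.
Since f = pc/h for a photon, f = 3.627e17 Hz.
Converting to PHz: f = 362.7 PHz ≈ 363 PHz.

363 PHz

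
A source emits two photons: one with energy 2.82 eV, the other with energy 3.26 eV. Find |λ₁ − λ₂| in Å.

Using λ = hc/E: λ₁ = 4.397 × 10^-7 m, λ₂ = 3.803 × 10^-7 m.
|Δλ| = |4.397 × 10^-7 − 3.803 × 10^-7| = 5.93 × 10^-8 m = 593 Å.

593 Å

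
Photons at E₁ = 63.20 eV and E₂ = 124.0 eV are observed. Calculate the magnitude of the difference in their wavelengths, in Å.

Using λ = hc/E: λ₁ = 1.9618 × 10^-8 m, λ₂ = 9.9987 × 10^-9 m.
|Δλ| = |1.9618 × 10^-8 − 9.9987 × 10^-9| = 9.62 × 10^-9 m = 96.2 Å.

96.2 Å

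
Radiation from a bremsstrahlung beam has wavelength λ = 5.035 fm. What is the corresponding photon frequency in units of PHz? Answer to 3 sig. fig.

Take c = 2.99792458e8 m/s.
In SI units: λ = 5.035 fm = 5.035e-15 m.
Apply f = c/λ: f = 5.954e22 Hz.
Converting to PHz: f = 5.954e7 PHz ≈ 5.95e7 PHz.

5.95e7 PHz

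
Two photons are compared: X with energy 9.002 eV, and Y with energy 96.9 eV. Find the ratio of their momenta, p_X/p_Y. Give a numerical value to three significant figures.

0.0929

p_X = 4.811 × 10^-27 kg·m/s (from energy = 9.002 eV, via p = E/c).
p_Y = 5.179 × 10^-26 kg·m/s (from energy = 96.9 eV, via p = E/c).
Ratio = 4.811 × 10^-27 / 5.179 × 10^-26 = 0.0929.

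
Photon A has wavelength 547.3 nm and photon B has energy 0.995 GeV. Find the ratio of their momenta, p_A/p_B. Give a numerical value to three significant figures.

p_A = 1.211e-27 kg·m/s (from wavelength = 547.3 nm, via p = h/λ).
p_B = 5.318e-19 kg·m/s (from energy = 0.995 GeV, via p = E/c).
Ratio = 1.211e-27 / 5.318e-19 = 2.28e-9.

2.28e-9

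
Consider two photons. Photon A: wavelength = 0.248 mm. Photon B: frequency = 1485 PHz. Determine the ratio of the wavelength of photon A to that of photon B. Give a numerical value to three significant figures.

1.23e6

λ_A = 2.480e-4 m (from wavelength = 0.248 mm, via λ given directly).
λ_B = 2.019e-10 m (from frequency = 1485 PHz, via λ = c/f).
Ratio = 2.480e-4 / 2.019e-10 = 1.23e6.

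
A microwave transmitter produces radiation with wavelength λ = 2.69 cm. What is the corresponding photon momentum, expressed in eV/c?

4.61 × 10^-5 eV/c

Convert to SI: λ = 2.69 cm = 0.0269 m.
The photon relation is p = h/λ, giving p = 2.463 × 10^-32 kg·m/s.
Converting to eV/c: p = 4.609 × 10^-5 eV/c ≈ 4.61 × 10^-5 eV/c.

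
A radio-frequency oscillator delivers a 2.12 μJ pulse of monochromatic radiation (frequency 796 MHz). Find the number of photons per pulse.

4.02·10^18 photons

Per-photon energy: E = 5.274·10^-25 J (from frequency = 796 MHz).
N = E_total / E_photon = 2.12·10^-6 J / 5.274·10^-25 J = 4.02·10^18.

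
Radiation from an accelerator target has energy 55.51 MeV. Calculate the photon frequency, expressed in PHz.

First convert: E = 55.51 MeV = 8.8937·10^-12 J.
For a photon f = E/h, so f = 1.342·10^22 Hz.
Converting to PHz: f = 1.342·10^7 PHz ≈ 1.34·10^7 PHz.

1.34·10^7 PHz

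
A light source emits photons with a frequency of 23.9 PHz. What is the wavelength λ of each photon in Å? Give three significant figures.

125 Å

Use c = 2.99792458e8 m/s.
First convert: f = 23.9 PHz = 2.39e16 Hz.
For a photon λ = c/f, so λ = 1.254e-8 m.
Converting to Å: λ = 125.4 Å ≈ 125 Å.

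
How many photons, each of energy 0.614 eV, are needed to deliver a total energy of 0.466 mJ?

4.74·10^15 photons

Per-photon energy: E = 9.837·10^-20 J (from energy = 0.614 eV).
N = E_total / E_photon = 4.66·10^-4 J / 9.837·10^-20 J = 4.74·10^15.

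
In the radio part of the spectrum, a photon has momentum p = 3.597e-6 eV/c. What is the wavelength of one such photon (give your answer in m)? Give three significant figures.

0.345 m

Use h = 6.62607015e-34 J·s, c = 2.99792458e8 m/s, 1 eV = 1.602176634e-19 J.
Convert to SI: p = 3.597e-6 eV/c = 1.9223e-33 kg·m/s.
For a photon λ = h/p, so λ = 0.3447 m.
So λ ≈ 0.345 m.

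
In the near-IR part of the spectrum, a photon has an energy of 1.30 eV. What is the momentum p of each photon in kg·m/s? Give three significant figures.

6.95e-28 kg·m/s

(c = 2.99792458e8 m/s, 1 eV = 1.602176634e-19 J.)
First convert: E = 1.30 eV = 2.0828e-19 J.
Since p = E/c for a photon, p = 6.948e-28 kg·m/s.
So p ≈ 6.95e-28 kg·m/s.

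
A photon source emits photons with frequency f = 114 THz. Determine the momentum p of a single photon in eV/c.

0.471 eV/c

Use h = 6.62607015 × 10^-34 J·s, c = 2.99792458 × 10^8 m/s, 1 eV = 1.602176634 × 10^-19 J.
First convert: f = 114 THz = 1.14 × 10^14 Hz.
The photon relation is p = hf/c, giving p = 2.520 × 10^-28 kg·m/s.
Converting to eV/c: p = 0.4715 eV/c ≈ 0.471 eV/c.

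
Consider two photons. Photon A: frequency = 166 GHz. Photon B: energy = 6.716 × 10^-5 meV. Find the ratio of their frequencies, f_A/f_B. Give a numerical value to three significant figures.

f_A = 1.660 × 10^11 Hz (from frequency = 166 GHz, via f given directly).
f_B = 1.624 × 10^7 Hz (from energy = 6.716 × 10^-5 meV, via f = E/h).
Ratio = 1.660 × 10^11 / 1.624 × 10^7 = 1.02 × 10^4.

1.02 × 10^4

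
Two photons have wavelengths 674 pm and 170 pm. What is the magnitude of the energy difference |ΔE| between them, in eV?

5450 eV

Using E = hc/λ: E₁ = 2.947 × 10^-16 J, E₂ = 1.168 × 10^-15 J.
|ΔE| = |2.947 × 10^-16 − 1.168 × 10^-15| = 8.74 × 10^-16 J = 5450 eV.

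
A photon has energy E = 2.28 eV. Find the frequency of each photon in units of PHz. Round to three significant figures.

0.551 PHz

In SI units: E = 2.28 eV = 3.6530 × 10^-19 J.
Since f = E/h for a photon, f = 5.513 × 10^14 Hz.
Converting to PHz: f = 0.5513 PHz ≈ 0.551 PHz.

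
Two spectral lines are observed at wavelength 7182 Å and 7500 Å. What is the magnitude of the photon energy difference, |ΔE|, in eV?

0.0732 eV

Using E = hc/λ: E₁ = 2.7659·10^-19 J, E₂ = 2.6486·10^-19 J.
|ΔE| = |2.7659·10^-19 − 2.6486·10^-19| = 1.17·10^-20 J = 0.0732 eV.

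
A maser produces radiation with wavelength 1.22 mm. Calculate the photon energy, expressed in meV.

1.02 meV

Take h = 6.62607015e-34 J·s, c = 2.99792458e8 m/s, 1 eV = 1.602176634e-19 J.
Convert to SI: λ = 1.22 mm = 0.00122 m.
Since E = hc/λ for a photon, E = 1.628e-22 J.
Converting to meV: E = 1.016 meV ≈ 1.02 meV.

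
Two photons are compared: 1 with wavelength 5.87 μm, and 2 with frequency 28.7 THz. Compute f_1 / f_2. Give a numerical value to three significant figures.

f_1 = 5.107 × 10^13 Hz (from wavelength = 5.87 μm, via f = c/λ).
f_2 = 2.870 × 10^13 Hz (from frequency = 28.7 THz, via f given directly).
Ratio = 5.107 × 10^13 / 2.870 × 10^13 = 1.78.

1.78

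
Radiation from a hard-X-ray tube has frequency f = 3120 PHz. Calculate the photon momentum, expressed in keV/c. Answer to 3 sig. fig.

First convert: f = 3120 PHz = 3.12e18 Hz.
For a photon p = hf/c, so p = 6.896e-24 kg·m/s.
Converting to keV/c: p = 12.90 keV/c ≈ 12.9 keV/c.

12.9 keV/c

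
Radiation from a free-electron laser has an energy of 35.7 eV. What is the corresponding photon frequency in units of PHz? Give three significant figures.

Use h = 6.62607015e-34 J·s, 1 eV = 1.602176634e-19 J.
Convert to SI: E = 35.7 eV = 5.7198e-18 J.
Since f = E/h for a photon, f = 8.632e15 Hz.
Converting to PHz: f = 8.632 PHz ≈ 8.63 PHz.

8.63 PHz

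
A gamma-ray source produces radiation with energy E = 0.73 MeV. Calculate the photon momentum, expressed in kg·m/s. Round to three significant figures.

(c = 2.99792458e8 m/s, 1 eV = 1.602176634e-19 J.)
Convert to SI: E = 0.73 MeV = 1.1696e-13 J.
For a photon p = E/c, so p = 3.901e-22 kg·m/s.
So p ≈ 3.90e-22 kg·m/s.

3.90e-22 kg·m/s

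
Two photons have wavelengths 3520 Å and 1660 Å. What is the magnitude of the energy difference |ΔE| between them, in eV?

3.95 eV

Using E = hc/λ: E₁ = 5.643e-19 J, E₂ = 1.197e-18 J.
|ΔE| = |5.643e-19 − 1.197e-18| = 6.32e-19 J = 3.95 eV.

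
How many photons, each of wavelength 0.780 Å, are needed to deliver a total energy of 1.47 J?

5.77e14 photons

Per-photon energy: E = 2.547e-15 J (from wavelength = 0.780 Å).
N = E_total / E_photon = 1.47 J / 2.547e-15 J = 5.77e14.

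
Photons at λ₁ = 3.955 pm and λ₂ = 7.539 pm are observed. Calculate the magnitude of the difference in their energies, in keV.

149 keV

Using E = hc/λ: E₁ = 5.0226e-14 J, E₂ = 2.6349e-14 J.
|ΔE| = |5.0226e-14 − 2.6349e-14| = 2.39e-14 J = 149 keV.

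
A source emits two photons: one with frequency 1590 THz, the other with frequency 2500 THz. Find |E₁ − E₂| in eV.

Using E = hf: E₁ = 1.054e-18 J, E₂ = 1.657e-18 J.
|ΔE| = |1.054e-18 − 1.657e-18| = 6.03e-19 J = 3.76 eV.

3.76 eV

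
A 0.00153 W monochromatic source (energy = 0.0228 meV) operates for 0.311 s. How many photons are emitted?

Total energy: E_total = P·t = 0.00153 × 0.311 = 4.758e-4 J.
Per-photon energy: E = 3.653e-24 J.
N = E_total / E_photon = 1.30e20.

1.30e20 photons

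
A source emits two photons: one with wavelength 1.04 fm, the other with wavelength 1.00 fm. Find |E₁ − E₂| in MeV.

47.7 MeV

Using E = hc/λ: E₁ = 1.910e-10 J, E₂ = 1.986e-10 J.
|ΔE| = |1.910e-10 − 1.986e-10| = 7.64e-12 J = 47.7 MeV.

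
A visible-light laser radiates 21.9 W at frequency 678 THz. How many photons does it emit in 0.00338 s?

1.65e17 photons

Total energy: E_total = P·t = 21.9 × 0.00338 = 0.07402 J.
Per-photon energy: E = 4.492e-19 J.
N = E_total / E_photon = 1.65e17.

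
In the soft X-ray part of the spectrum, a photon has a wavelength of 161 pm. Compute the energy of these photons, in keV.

7.70 keV

(h = 6.62607015 × 10^-34 J·s, c = 2.99792458 × 10^8 m/s, 1 eV = 1.602176634 × 10^-19 J.)
First convert: λ = 161 pm = 1.61 × 10^-10 m.
For a photon E = hc/λ, so E = 1.234 × 10^-15 J.
Converting to keV: E = 7.701 keV ≈ 7.70 keV.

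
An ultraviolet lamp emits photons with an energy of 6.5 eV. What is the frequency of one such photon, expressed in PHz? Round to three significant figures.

1.57 PHz

(h = 6.62607015 × 10^-34 J·s, 1 eV = 1.602176634 × 10^-19 J.)
First convert: E = 6.5 eV = 1.0414 × 10^-18 J.
The photon relation is f = E/h, giving f = 1.572 × 10^15 Hz.
Converting to PHz: f = 1.572 PHz ≈ 1.57 PHz.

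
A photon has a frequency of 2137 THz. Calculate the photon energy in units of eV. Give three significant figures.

Convert to SI: f = 2137 THz = 2.137 × 10^15 Hz.
The photon relation is E = hf, giving E = 1.416 × 10^-18 J.
Converting to eV: E = 8.838 eV ≈ 8.84 eV.

8.84 eV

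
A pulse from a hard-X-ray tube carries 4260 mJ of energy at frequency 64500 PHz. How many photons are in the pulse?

9.97 × 10^13 photons

Per-photon energy: E = 4.274 × 10^-14 J (from frequency = 64500 PHz).
N = E_total / E_photon = 4.26 J / 4.274 × 10^-14 J = 9.97 × 10^13.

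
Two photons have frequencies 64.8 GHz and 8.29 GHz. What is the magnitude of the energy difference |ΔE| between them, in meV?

Using E = hf: E₁ = 4.294 × 10^-23 J, E₂ = 5.493 × 10^-24 J.
|ΔE| = |4.294 × 10^-23 − 5.493 × 10^-24| = 3.74 × 10^-23 J = 0.234 meV.

0.234 meV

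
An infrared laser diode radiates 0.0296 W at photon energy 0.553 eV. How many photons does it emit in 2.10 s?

Total energy: E_total = P·t = 0.0296 × 2.10 = 0.06216 J.
Per-photon energy: E = 8.860·10^-20 J.
N = E_total / E_photon = 7.02·10^17.

7.02·10^17 photons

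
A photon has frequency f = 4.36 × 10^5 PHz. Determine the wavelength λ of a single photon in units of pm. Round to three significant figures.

(c = 2.99792458 × 10^8 m/s.)
Convert to SI: f = 4.36 × 10^5 PHz = 4.36 × 10^20 Hz.
Since λ = c/f for a photon, λ = 6.876 × 10^-13 m.
Converting to pm: λ = 0.6876 pm ≈ 0.688 pm.

0.688 pm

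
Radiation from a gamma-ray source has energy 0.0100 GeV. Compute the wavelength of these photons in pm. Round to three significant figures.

(h = 6.62607015e-34 J·s, c = 2.99792458e8 m/s, 1 eV = 1.602176634e-19 J.)
In SI units: E = 0.0100 GeV = 1.6022e-12 J.
Since λ = hc/E for a photon, λ = 1.240e-13 m.
Converting to pm: λ = 0.1240 pm ≈ 0.124 pm.

0.124 pm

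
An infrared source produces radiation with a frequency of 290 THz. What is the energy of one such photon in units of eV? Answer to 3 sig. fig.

Use h = 6.62607015·10^-34 J·s, 1 eV = 1.602176634·10^-19 J.
First convert: f = 290 THz = 2.9·10^14 Hz.
Apply E = hf: E = 1.922·10^-19 J.
Converting to eV: E = 1.199 eV ≈ 1.20 eV.

1.20 eV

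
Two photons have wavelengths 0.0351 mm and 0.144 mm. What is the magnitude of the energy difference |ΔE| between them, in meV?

Using E = hc/λ: E₁ = 5.659e-21 J, E₂ = 1.379e-21 J.
|ΔE| = |5.659e-21 − 1.379e-21| = 4.28e-21 J = 26.7 meV.

26.7 meV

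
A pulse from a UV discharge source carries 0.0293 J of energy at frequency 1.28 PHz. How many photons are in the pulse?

3.45 × 10^16 photons

Per-photon energy: E = 8.481 × 10^-19 J (from frequency = 1.28 PHz).
N = E_total / E_photon = 0.0293 J / 8.481 × 10^-19 J = 3.45 × 10^16.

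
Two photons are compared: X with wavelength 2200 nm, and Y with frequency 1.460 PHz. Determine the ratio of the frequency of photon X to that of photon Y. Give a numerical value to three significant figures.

0.0933

f_X = 1.363 × 10^14 Hz (from wavelength = 2200 nm, via f = c/λ).
f_Y = 1.460 × 10^15 Hz (from frequency = 1.460 PHz, via f given directly).
Ratio = 1.363 × 10^14 / 1.460 × 10^15 = 0.0933.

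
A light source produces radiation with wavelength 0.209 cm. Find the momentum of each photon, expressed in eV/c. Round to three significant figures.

Take h = 6.62607015e-34 J·s, c = 2.99792458e8 m/s, 1 eV = 1.602176634e-19 J.
Convert to SI: λ = 0.209 cm = 0.00209 m.
Since p = h/λ for a photon, p = 3.170e-31 kg·m/s.
Converting to eV/c: p = 5.932e-4 eV/c ≈ 5.93e-4 eV/c.

5.93e-4 eV/c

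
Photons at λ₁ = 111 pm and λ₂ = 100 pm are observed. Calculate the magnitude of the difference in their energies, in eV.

Using E = hc/λ: E₁ = 1.790 × 10^-15 J, E₂ = 1.986 × 10^-15 J.
|ΔE| = |1.790 × 10^-15 − 1.986 × 10^-15| = 1.97 × 10^-16 J = 1230 eV.

1230 eV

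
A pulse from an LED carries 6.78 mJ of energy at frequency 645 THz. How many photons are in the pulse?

Per-photon energy: E = 4.274e-19 J (from frequency = 645 THz).
N = E_total / E_photon = 0.00678 J / 4.274e-19 J = 1.59e16.

1.59e16 photons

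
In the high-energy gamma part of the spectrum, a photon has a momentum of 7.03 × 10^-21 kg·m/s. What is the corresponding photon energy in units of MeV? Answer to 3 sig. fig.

Take c = 2.99792458 × 10^8 m/s, 1 eV = 1.602176634 × 10^-19 J.
Apply E = pc: E = 2.108 × 10^-12 J.
Converting to MeV: E = 13.15 MeV ≈ 13.2 MeV.

13.2 MeV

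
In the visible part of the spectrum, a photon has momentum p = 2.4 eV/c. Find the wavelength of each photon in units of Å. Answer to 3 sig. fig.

5170 Å

First convert: p = 2.4 eV/c = 1.2826e-27 kg·m/s.
Since λ = h/p for a photon, λ = 5.166e-7 m.
Converting to Å: λ = 5166 Å ≈ 5170 Å.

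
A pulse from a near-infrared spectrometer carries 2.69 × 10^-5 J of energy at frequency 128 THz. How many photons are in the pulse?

3.17 × 10^14 photons

Per-photon energy: E = 8.481 × 10^-20 J (from frequency = 128 THz).
N = E_total / E_photon = 2.69 × 10^-5 J / 8.481 × 10^-20 J = 3.17 × 10^14.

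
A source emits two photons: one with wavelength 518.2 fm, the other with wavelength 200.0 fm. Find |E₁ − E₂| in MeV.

3.81 MeV

Using E = hc/λ: E₁ = 3.8334·10^-13 J, E₂ = 9.9322·10^-13 J.
|ΔE| = |3.8334·10^-13 − 9.9322·10^-13| = 6.10·10^-13 J = 3.81 MeV.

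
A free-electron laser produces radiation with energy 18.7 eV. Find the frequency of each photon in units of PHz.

4.52 PHz

Use h = 6.62607015e-34 J·s, 1 eV = 1.602176634e-19 J.
In SI units: E = 18.7 eV = 2.9961e-18 J.
Since f = E/h for a photon, f = 4.522e15 Hz.
Converting to PHz: f = 4.522 PHz ≈ 4.52 PHz.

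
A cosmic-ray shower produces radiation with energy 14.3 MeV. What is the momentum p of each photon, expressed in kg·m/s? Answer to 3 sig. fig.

First convert: E = 14.3 MeV = 2.2911e-12 J.
Since p = E/c for a photon, p = 7.642e-21 kg·m/s.
So p ≈ 7.64e-21 kg·m/s.

7.64e-21 kg·m/s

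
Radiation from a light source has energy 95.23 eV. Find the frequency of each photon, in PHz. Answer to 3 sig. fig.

Use h = 6.62607015·10^-34 J·s, 1 eV = 1.602176634·10^-19 J.
First convert: E = 95.23 eV = 1.5258·10^-17 J.
The photon relation is f = E/h, giving f = 2.303·10^16 Hz.
Converting to PHz: f = 23.03 PHz ≈ 23.0 PHz.

23.0 PHz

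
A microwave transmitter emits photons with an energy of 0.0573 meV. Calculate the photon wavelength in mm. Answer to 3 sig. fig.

First convert: E = 0.0573 meV = 9.1805·10^-24 J.
Apply λ = hc/E: λ = 0.02164 m.
Converting to mm: λ = 21.64 mm ≈ 21.6 mm.

21.6 mm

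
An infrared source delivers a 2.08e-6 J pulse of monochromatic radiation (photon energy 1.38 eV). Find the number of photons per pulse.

9.41e12 photons

Per-photon energy: E = 2.211e-19 J (from energy = 1.38 eV).
N = E_total / E_photon = 2.08e-6 J / 2.211e-19 J = 9.41e12.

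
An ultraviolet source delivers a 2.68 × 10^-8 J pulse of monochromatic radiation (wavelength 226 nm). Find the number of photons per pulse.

Per-photon energy: E = 8.790 × 10^-19 J (from wavelength = 226 nm).
N = E_total / E_photon = 2.68 × 10^-8 J / 8.790 × 10^-19 J = 3.05 × 10^10.

3.05 × 10^10 photons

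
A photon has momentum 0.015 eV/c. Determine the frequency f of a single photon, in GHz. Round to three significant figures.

Use h = 6.62607015e-34 J·s, c = 2.99792458e8 m/s, 1 eV = 1.602176634e-19 J.
In SI units: p = 0.015 eV/c = 8.0164e-30 kg·m/s.
Apply f = pc/h: f = 3.627e12 Hz.
Converting to GHz: f = 3627 GHz ≈ 3630 GHz.

3630 GHz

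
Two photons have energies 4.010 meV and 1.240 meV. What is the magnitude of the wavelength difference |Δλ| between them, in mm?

0.691 mm

Using λ = hc/E: λ₁ = 3.0919e-4 m, λ₂ = 9.9987e-4 m.
|Δλ| = |3.0919e-4 − 9.9987e-4| = 6.91e-4 m = 0.691 mm.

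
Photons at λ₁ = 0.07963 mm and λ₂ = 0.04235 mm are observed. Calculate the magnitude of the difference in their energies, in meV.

13.7 meV

Using E = hc/λ: E₁ = 2.4946 × 10^-21 J, E₂ = 4.6905 × 10^-21 J.
|ΔE| = |2.4946 × 10^-21 − 4.6905 × 10^-21| = 2.20 × 10^-21 J = 13.7 meV.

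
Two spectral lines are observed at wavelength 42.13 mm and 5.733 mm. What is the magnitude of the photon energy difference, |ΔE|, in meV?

0.187 meV

Using E = hc/λ: E₁ = 4.7150e-24 J, E₂ = 3.4649e-23 J.
|ΔE| = |4.7150e-24 − 3.4649e-23| = 2.99e-23 J = 0.187 meV.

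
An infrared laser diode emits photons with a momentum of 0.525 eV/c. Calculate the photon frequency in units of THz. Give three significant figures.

Use h = 6.62607015e-34 J·s, c = 2.99792458e8 m/s, 1 eV = 1.602176634e-19 J.
First convert: p = 0.525 eV/c = 2.8058e-28 kg·m/s.
Since f = pc/h for a photon, f = 1.269e14 Hz.
Converting to THz: f = 126.9 THz ≈ 127 THz.

127 THz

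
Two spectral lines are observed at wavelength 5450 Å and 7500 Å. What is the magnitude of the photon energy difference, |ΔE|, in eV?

Using E = hc/λ: E₁ = 3.6449e-19 J, E₂ = 2.6486e-19 J.
|ΔE| = |3.6449e-19 − 2.6486e-19| = 9.96e-20 J = 0.622 eV.

0.622 eV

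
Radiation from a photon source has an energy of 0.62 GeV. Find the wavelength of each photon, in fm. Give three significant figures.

2.00 fm

(h = 6.62607015e-34 J·s, c = 2.99792458e8 m/s, 1 eV = 1.602176634e-19 J.)
In SI units: E = 0.62 GeV = 9.9335e-11 J.
Apply λ = hc/E: λ = 2.000e-15 m.
Converting to fm: λ = 2.000 fm ≈ 2.00 fm.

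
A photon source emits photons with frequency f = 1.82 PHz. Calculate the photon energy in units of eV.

First convert: f = 1.82 PHz = 1.82 × 10^15 Hz.
Since E = hf for a photon, E = 1.206 × 10^-18 J.
Converting to eV: E = 7.527 eV ≈ 7.53 eV.

7.53 eV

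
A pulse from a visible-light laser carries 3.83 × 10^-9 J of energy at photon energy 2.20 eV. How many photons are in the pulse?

1.09 × 10^10 photons

Per-photon energy: E = 3.525 × 10^-19 J (from energy = 2.20 eV).
N = E_total / E_photon = 3.83 × 10^-9 J / 3.525 × 10^-19 J = 1.09 × 10^10.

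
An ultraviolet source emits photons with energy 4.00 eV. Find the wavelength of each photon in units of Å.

(h = 6.62607015 × 10^-34 J·s, c = 2.99792458 × 10^8 m/s, 1 eV = 1.602176634 × 10^-19 J.)
Convert to SI: E = 4.00 eV = 6.4087 × 10^-19 J.
Since λ = hc/E for a photon, λ = 3.100 × 10^-7 m.
Converting to Å: λ = 3100 Å ≈ 3100 Å.

3100 Å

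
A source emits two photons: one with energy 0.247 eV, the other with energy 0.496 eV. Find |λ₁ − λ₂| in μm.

Using λ = hc/E: λ₁ = 5.020·10^-6 m, λ₂ = 2.500·10^-6 m.
|Δλ| = |5.020·10^-6 − 2.500·10^-6| = 2.52·10^-6 m = 2.52 μm.

2.52 μm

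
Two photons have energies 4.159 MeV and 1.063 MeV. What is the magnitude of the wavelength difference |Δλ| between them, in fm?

868 fm

Using λ = hc/E: λ₁ = 2.9811·10^-13 m, λ₂ = 1.1664·10^-12 m.
|Δλ| = |2.9811·10^-13 − 1.1664·10^-12| = 8.68·10^-13 m = 868 fm.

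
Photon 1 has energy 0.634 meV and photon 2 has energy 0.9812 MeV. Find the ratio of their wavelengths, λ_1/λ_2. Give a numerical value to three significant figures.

1.55·10^9

λ_1 = 0.001956 m (from energy = 0.634 meV, via λ = hc/E).
λ_2 = 1.264·10^-12 m (from energy = 0.9812 MeV, via λ = hc/E).
Ratio = 0.001956 / 1.264·10^-12 = 1.55·10^9.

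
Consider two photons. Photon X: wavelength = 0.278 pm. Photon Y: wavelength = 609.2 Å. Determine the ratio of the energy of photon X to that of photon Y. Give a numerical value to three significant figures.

2.19·10^5

E_X = 7.145·10^-13 J (from wavelength = 0.278 pm, via E = hc/λ).
E_Y = 3.261·10^-18 J (from wavelength = 609.2 Å, via E = hc/λ).
Ratio = 7.145·10^-13 / 3.261·10^-18 = 2.19·10^5.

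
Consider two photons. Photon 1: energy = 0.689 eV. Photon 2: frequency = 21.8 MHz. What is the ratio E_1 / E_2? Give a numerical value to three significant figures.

E_1 = 1.104·10^-19 J (from energy = 0.689 eV, via E given directly).
E_2 = 1.444·10^-26 J (from frequency = 21.8 MHz, via E = hf).
Ratio = 1.104·10^-19 / 1.444·10^-26 = 7.64·10^6.

7.64·10^6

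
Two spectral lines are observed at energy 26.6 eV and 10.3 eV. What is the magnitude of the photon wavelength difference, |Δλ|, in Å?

738 Å

Using λ = hc/E: λ₁ = 4.661 × 10^-8 m, λ₂ = 1.204 × 10^-7 m.
|Δλ| = |4.661 × 10^-8 − 1.204 × 10^-7| = 7.38 × 10^-8 m = 738 Å.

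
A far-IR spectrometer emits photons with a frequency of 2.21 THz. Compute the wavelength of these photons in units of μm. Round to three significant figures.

(c = 2.99792458e8 m/s.)
First convert: f = 2.21 THz = 2.21e12 Hz.
For a photon λ = c/f, so λ = 1.357e-4 m.
Converting to μm: λ = 135.7 μm ≈ 136 μm.

136 μm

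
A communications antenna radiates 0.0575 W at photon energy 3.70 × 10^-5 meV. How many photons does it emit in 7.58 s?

Total energy: E_total = P·t = 0.0575 × 7.58 = 0.4359 J.
Per-photon energy: E = 5.928 × 10^-27 J.
N = E_total / E_photon = 7.35 × 10^25.

7.35 × 10^25 photons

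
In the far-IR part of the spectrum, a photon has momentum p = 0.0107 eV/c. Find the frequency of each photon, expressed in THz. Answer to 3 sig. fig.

2.59 THz

Take h = 6.62607015e-34 J·s, c = 2.99792458e8 m/s, 1 eV = 1.602176634e-19 J.
First convert: p = 0.0107 eV/c = 5.7184e-30 kg·m/s.
Since f = pc/h for a photon, f = 2.587e12 Hz.
Converting to THz: f = 2.587 THz ≈ 2.59 THz.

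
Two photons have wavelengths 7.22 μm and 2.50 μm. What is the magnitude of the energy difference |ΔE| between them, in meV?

324 meV

Using E = hc/λ: E₁ = 2.751 × 10^-20 J, E₂ = 7.946 × 10^-20 J.
|ΔE| = |2.751 × 10^-20 − 7.946 × 10^-20| = 5.19 × 10^-20 J = 324 meV.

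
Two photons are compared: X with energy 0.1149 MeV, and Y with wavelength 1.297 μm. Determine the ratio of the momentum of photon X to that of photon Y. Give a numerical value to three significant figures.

1.20e5

p_X = 6.141e-23 kg·m/s (from energy = 0.1149 MeV, via p = E/c).
p_Y = 5.109e-28 kg·m/s (from wavelength = 1.297 μm, via p = h/λ).
Ratio = 6.141e-23 / 5.109e-28 = 1.20e5.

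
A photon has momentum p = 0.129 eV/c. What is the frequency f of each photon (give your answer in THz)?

31.2 THz

(h = 6.62607015e-34 J·s, c = 2.99792458e8 m/s, 1 eV = 1.602176634e-19 J.)
First convert: p = 0.129 eV/c = 6.8941e-29 kg·m/s.
Apply f = pc/h: f = 3.119e13 Hz.
Converting to THz: f = 31.19 THz ≈ 31.2 THz.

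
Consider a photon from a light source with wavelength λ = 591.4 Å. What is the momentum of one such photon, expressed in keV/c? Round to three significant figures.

0.0210 keV/c

Convert to SI: λ = 591.4 Å = 5.914·10^-8 m.
The photon relation is p = h/λ, giving p = 1.120·10^-26 kg·m/s.
Converting to keV/c: p = 0.02096 keV/c ≈ 0.0210 keV/c.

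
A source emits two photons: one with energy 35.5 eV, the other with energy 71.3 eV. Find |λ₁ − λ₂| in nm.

Using λ = hc/E: λ₁ = 3.493·10^-8 m, λ₂ = 1.739·10^-8 m.
|Δλ| = |3.493·10^-8 − 1.739·10^-8| = 1.75·10^-8 m = 17.5 nm.

17.5 nm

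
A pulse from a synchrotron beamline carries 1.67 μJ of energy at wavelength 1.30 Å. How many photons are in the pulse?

1.09 × 10^9 photons

Per-photon energy: E = 1.528 × 10^-15 J (from wavelength = 1.30 Å).
N = E_total / E_photon = 1.67 × 10^-6 J / 1.528 × 10^-15 J = 1.09 × 10^9.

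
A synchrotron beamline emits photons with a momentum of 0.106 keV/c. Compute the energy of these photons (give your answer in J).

1.70e-17 J

Convert to SI: p = 0.106 keV/c = 5.6649e-26 kg·m/s.
Apply E = pc: E = 1.698e-17 J.
So E ≈ 1.70e-17 J.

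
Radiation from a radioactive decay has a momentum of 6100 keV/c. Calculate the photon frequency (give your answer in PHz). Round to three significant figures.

1.47 × 10^6 PHz

Convert to SI: p = 6100 keV/c = 3.2600 × 10^-21 kg·m/s.
The photon relation is f = pc/h, giving f = 1.475 × 10^21 Hz.
Converting to PHz: f = 1.475 × 10^6 PHz ≈ 1.47 × 10^6 PHz.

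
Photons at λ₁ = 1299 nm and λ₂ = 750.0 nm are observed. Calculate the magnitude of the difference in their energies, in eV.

Using E = hc/λ: E₁ = 1.5292e-19 J, E₂ = 2.6486e-19 J.
|ΔE| = |1.5292e-19 − 2.6486e-19| = 1.12e-19 J = 0.699 eV.

0.699 eV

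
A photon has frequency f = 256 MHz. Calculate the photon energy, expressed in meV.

Convert to SI: f = 256 MHz = 2.56e8 Hz.
Apply E = hf: E = 1.696e-25 J.
Converting to meV: E = 0.001059 meV ≈ 1.06e-3 meV.

1.06e-3 meV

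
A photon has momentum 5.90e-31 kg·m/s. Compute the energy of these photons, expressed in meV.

For a photon E = pc, so E = 1.769e-22 J.
Converting to meV: E = 1.104 meV ≈ 1.10 meV.

1.10 meV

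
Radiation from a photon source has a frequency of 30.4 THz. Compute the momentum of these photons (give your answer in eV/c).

In SI units: f = 30.4 THz = 3.04e13 Hz.
For a photon p = hf/c, so p = 6.719e-29 kg·m/s.
Converting to eV/c: p = 0.1257 eV/c ≈ 0.126 eV/c.

0.126 eV/c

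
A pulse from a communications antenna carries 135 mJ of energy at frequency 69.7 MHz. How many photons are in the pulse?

2.92e24 photons

Per-photon energy: E = 4.618e-26 J (from frequency = 69.7 MHz).
N = E_total / E_photon = 0.135 J / 4.618e-26 J = 2.92e24.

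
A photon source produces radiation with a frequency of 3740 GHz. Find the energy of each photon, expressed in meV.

Convert to SI: f = 3740 GHz = 3.74e12 Hz.
Since E = hf for a photon, E = 2.478e-21 J.
Converting to meV: E = 15.47 meV ≈ 15.5 meV.

15.5 meV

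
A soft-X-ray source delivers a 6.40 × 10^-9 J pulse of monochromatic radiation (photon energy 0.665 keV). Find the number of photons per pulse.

Per-photon energy: E = 1.065 × 10^-16 J (from energy = 0.665 keV).
N = E_total / E_photon = 6.40 × 10^-9 J / 1.065 × 10^-16 J = 6.01 × 10^7.

6.01 × 10^7 photons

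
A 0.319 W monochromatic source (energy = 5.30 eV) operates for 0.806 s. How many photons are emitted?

3.03 × 10^17 photons

Total energy: E_total = P·t = 0.319 × 0.806 = 0.2571 J.
Per-photon energy: E = 8.492 × 10^-19 J.
N = E_total / E_photon = 3.03 × 10^17.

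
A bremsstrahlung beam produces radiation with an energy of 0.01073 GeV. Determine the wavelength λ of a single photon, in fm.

116 fm

In SI units: E = 0.01073 GeV = 1.7191e-12 J.
The photon relation is λ = hc/E, giving λ = 1.155e-13 m.
Converting to fm: λ = 115.5 fm ≈ 116 fm.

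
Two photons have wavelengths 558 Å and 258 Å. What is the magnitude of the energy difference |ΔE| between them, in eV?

Using E = hc/λ: E₁ = 3.560e-18 J, E₂ = 7.699e-18 J.
|ΔE| = |3.560e-18 − 7.699e-18| = 4.14e-18 J = 25.8 eV.

25.8 eV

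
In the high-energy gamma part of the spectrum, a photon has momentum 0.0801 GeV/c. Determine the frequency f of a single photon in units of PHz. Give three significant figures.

1.94e7 PHz

In SI units: p = 0.0801 GeV/c = 4.2808e-20 kg·m/s.
The photon relation is f = pc/h, giving f = 1.937e22 Hz.
Converting to PHz: f = 1.937e7 PHz ≈ 1.94e7 PHz.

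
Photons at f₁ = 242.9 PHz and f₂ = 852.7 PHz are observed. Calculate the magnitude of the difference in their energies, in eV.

2520 eV

Using E = hf: E₁ = 1.6095 × 10^-16 J, E₂ = 5.6501 × 10^-16 J.
|ΔE| = |1.6095 × 10^-16 − 5.6501 × 10^-16| = 4.04 × 10^-16 J = 2520 eV.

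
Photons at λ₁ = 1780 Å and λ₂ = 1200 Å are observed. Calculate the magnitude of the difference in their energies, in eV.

3.37 eV

Using E = hc/λ: E₁ = 1.116e-18 J, E₂ = 1.655e-18 J.
|ΔE| = |1.116e-18 − 1.655e-18| = 5.39e-19 J = 3.37 eV.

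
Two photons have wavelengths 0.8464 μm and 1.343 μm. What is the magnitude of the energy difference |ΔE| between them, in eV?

0.542 eV

Using E = hc/λ: E₁ = 2.3469 × 10^-19 J, E₂ = 1.4791 × 10^-19 J.
|ΔE| = |2.3469 × 10^-19 − 1.4791 × 10^-19| = 8.68 × 10^-20 J = 0.542 eV.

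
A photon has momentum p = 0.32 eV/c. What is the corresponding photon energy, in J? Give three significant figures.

5.13e-20 J

First convert: p = 0.32 eV/c = 1.7102e-28 kg·m/s.
Apply E = pc: E = 5.127e-20 J.
So E ≈ 5.13e-20 J.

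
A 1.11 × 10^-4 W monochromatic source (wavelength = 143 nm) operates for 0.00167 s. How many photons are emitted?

1.33 × 10^11 photons

Total energy: E_total = P·t = 1.11 × 10^-4 × 0.00167 = 1.854 × 10^-7 J.
Per-photon energy: E = 1.389 × 10^-18 J.
N = E_total / E_photon = 1.33 × 10^11.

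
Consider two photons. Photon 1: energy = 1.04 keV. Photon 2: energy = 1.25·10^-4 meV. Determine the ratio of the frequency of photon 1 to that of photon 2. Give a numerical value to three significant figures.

8.32·10^9

f_1 = 2.515·10^17 Hz (from energy = 1.04 keV, via f = E/h).
f_2 = 3.022·10^7 Hz (from energy = 1.25·10^-4 meV, via f = E/h).
Ratio = 2.515·10^17 / 3.022·10^7 = 8.32·10^9.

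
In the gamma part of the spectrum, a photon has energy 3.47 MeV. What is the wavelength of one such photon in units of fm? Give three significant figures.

357 fm

Take h = 6.62607015 × 10^-34 J·s, c = 2.99792458 × 10^8 m/s, 1 eV = 1.602176634 × 10^-19 J.
First convert: E = 3.47 MeV = 5.5596 × 10^-13 J.
The photon relation is λ = hc/E, giving λ = 3.573 × 10^-13 m.
Converting to fm: λ = 357.3 fm ≈ 357 fm.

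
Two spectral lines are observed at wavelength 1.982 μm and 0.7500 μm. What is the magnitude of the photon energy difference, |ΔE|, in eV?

1.03 eV

Using E = hc/λ: E₁ = 1.0022e-19 J, E₂ = 2.6486e-19 J.
|ΔE| = |1.0022e-19 − 2.6486e-19| = 1.65e-19 J = 1.03 eV.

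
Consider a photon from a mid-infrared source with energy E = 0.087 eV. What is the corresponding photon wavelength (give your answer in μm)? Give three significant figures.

14.3 μm

In SI units: E = 0.087 eV = 1.3939e-20 J.
Since λ = hc/E for a photon, λ = 1.425e-5 m.
Converting to μm: λ = 14.25 μm ≈ 14.3 μm.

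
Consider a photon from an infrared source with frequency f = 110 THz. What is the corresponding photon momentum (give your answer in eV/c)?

Use h = 6.62607015e-34 J·s, c = 2.99792458e8 m/s, 1 eV = 1.602176634e-19 J.
Convert to SI: f = 110 THz = 1.10e14 Hz.
Since p = hf/c for a photon, p = 2.431e-28 kg·m/s.
Converting to eV/c: p = 0.4549 eV/c ≈ 0.455 eV/c.

0.455 eV/c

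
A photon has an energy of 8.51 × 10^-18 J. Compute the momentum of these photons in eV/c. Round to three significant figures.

53.1 eV/c

Use c = 2.99792458 × 10^8 m/s, 1 eV = 1.602176634 × 10^-19 J.
Apply p = E/c: p = 2.839 × 10^-26 kg·m/s.
Converting to eV/c: p = 53.12 eV/c ≈ 53.1 eV/c.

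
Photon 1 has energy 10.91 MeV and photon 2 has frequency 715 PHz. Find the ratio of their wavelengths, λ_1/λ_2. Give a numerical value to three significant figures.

λ_1 = 1.136e-13 m (from energy = 10.91 MeV, via λ = hc/E).
λ_2 = 4.193e-10 m (from frequency = 715 PHz, via λ = c/f).
Ratio = 1.136e-13 / 4.193e-10 = 2.71e-4.

2.71e-4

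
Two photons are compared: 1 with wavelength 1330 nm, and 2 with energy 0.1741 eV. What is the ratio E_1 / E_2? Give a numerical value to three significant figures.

5.35

E_1 = 1.494·10^-19 J (from wavelength = 1330 nm, via E = hc/λ).
E_2 = 2.789·10^-20 J (from energy = 0.1741 eV, via E given directly).
Ratio = 1.494·10^-19 / 2.789·10^-20 = 5.35.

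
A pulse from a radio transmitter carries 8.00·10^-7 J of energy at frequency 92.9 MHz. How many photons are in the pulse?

1.30·10^19 photons

Per-photon energy: E = 6.156·10^-26 J (from frequency = 92.9 MHz).
N = E_total / E_photon = 8.00·10^-7 J / 6.156·10^-26 J = 1.30·10^19.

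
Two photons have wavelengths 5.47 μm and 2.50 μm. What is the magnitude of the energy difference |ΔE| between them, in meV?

269 meV

Using E = hc/λ: E₁ = 3.632e-20 J, E₂ = 7.946e-20 J.
|ΔE| = |3.632e-20 − 7.946e-20| = 4.31e-20 J = 269 meV.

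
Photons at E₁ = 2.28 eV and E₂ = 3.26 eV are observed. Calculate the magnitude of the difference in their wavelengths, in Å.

1630 Å

Using λ = hc/E: λ₁ = 5.438·10^-7 m, λ₂ = 3.803·10^-7 m.
|Δλ| = |5.438·10^-7 − 3.803·10^-7| = 1.63·10^-7 m = 1630 Å.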